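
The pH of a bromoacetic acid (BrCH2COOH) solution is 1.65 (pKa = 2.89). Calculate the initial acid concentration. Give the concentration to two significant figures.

C₀ = 4.1 × 10^-1 M

[H+] = 10^(-1.65) = 2.24 × 10^-2 M = x
Ka = 10^(−2.89) = 1.29 × 10^-3
Ka = x²/(C₀ − x) ⇒ C₀ = x + x²/Ka
C₀ = 2.24 × 10^-2 + (2.24 × 10^-2)²/(1.29 × 10^-3) = 4.11 × 10^-1 M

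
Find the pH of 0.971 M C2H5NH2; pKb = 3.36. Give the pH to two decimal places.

pH = 12.31

C2H5NH2 + H2O ⇌ C2H5NH3+ + OH-
Kb = 10^(−3.36) = 4.37 × 10^-4
Kb = [OH-]²/(0.971 − [OH-]) = 4.37 × 10^-4
Since Kb ≪ C₀, [OH-] ≈ √(Kb·C₀) = 2.06 × 10^-2 M.
([OH-]/C₀ = 2.1% < 5%, so the approximation holds.)
pOH = −log(2.06 × 10^-2) = 1.69; pH = 14.00 − 1.69 = 12.31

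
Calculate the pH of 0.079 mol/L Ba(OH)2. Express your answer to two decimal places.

pH = 13.20

Ba(OH)2 is a strong base (each formula unit releases 2 OH-); [OH-] = 0.158 M.
pOH = -log(0.158) = 0.80
pH = 14.00 - 0.80 = 13.20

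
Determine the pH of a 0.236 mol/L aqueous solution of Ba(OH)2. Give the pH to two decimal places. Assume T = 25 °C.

Ba(OH)2 is a strong base (each formula unit releases 2 OH-); [OH-] = 0.472 M.
pOH = -log(0.472) = 0.33
pH = 14.00 - 0.33 = 13.67

pH = 13.67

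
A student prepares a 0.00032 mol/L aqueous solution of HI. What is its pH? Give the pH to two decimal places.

HI is a strong acid and dissociates completely, so [H+] = 0.00032 M.
pH = -log(0.00032) = 3.49

pH = 3.49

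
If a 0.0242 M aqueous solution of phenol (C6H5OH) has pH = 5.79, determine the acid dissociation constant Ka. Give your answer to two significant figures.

[H+] = 10^(-5.79) = 1.62 × 10^-6 M
At equilibrium [HA] = 0.0242 − 1.62 × 10^-6 = 2.42 × 10^-2 M
Ka = [H+][A-]/[HA] = (1.62 × 10^-6)² / 2.42 × 10^-2 = 1.1 × 10^-10

Ka = 1.1 × 10^-10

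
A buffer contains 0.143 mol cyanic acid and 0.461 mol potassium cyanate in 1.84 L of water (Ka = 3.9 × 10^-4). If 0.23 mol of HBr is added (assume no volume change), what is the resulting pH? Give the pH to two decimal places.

Added H+ converts OCN- to HOCN: HOCN → 0.373 mol, OCN- → 0.231 mol.
pKa = −log(3.9 × 10^-4) = 3.409
pH = pKa + log(n_OCN-/n_HOCN) = 3.409 + log(0.231/0.373) = 3.409 + (-0.208)

pH = 3.20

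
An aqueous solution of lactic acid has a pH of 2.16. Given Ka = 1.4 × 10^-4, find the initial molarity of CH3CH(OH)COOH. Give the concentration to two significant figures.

[H+] = 10^(-2.16) = 6.92 × 10^-3 M = x
Ka = x²/(C₀ − x) ⇒ C₀ = x + x²/Ka
C₀ = 6.92 × 10^-3 + (6.92 × 10^-3)²/(1.4 × 10^-4) = 3.49 × 10^-1 M

C₀ = 3.5 × 10^-1 M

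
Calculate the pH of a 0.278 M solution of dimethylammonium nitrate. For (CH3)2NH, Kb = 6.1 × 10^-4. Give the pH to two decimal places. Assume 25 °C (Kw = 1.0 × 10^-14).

pH = 5.67

(CH3)2NH2+ is the conjugate acid of the weak base (CH3)2NH.
Ka = Kw/Kb = 1.0×10^-14 / 6.1 × 10^-4 = 1.64 × 10^-11
From the ICE table, Ka = x²/(0.278 − x) = 1.64 × 10^-11.
Neglecting x in the denominator: x = √(1.64 × 10^-11 × 0.278) = 2.14 × 10^-6 M
Check: 0.00077% ionized — well under 5%, approximation valid.
pH = −log(2.14 × 10^-6) = 5.67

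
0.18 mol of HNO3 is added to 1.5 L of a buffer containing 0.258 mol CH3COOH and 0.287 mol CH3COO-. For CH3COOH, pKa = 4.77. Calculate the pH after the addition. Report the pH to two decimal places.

Added H+ converts CH3COO- to CH3COOH: CH3COOH → 0.438 mol, CH3COO- → 0.107 mol.
pH = pKa + log([A⁻]/[HA]) = 4.77 + log(0.107/0.438) = 4.77 -0.612

pH = 4.16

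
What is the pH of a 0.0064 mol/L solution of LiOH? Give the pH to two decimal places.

LiOH is a strong base; [OH-] = 0.0064 M.
pOH = -log(0.0064) = 2.19
pH = 14.00 - 2.19 = 11.81

pH = 11.81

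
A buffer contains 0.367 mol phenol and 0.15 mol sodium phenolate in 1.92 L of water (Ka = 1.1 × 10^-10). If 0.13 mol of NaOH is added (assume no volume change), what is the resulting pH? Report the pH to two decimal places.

pH = 10.03

OH- converts C6H5OH to C6H5O-: C6H5OH → 0.237 mol, C6H5O- → 0.28 mol.
pKa = −log(1.1 × 10^-10) = 9.959
Henderson–Hasselbalch with mole ratio 0.28/0.237: pH = 9.959 + (+0.072)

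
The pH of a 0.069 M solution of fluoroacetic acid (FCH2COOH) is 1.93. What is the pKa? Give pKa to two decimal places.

[H+] = 10^(-1.93) = 1.17 × 10^-2 M
At equilibrium [HA] = 0.069 − 1.17 × 10^-2 = 5.73 × 10^-2 M
Ka = [H+][A-]/[HA] = (1.17 × 10^-2)² / 5.73 × 10^-2 = 2.39 × 10^-3
pKa = -log(2.39 × 10^-3) = 2.62

pKa = 2.62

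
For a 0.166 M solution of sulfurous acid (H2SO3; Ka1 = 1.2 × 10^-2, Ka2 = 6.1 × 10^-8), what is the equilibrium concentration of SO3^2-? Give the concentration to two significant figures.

6.1 × 10^-8 M

First ionization gives [H+] ≈ [HSO3-] = 3.90 × 10^-2 M.
Second step: Ka2 = [H+][SO3^2-]/[HSO3-] ≈ [SO3^2-] (since [H+] ≈ [HSO3-]).
So [SO3^2-] ≈ Ka2.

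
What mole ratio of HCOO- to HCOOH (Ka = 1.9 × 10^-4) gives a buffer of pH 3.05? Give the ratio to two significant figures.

ratio = 0.21

pKa = -log(1.9 × 10^-4) = 3.721
pH = pKa + log(r) ⇒ log(r) = 3.05 − 3.721 = -0.671
r = [HCOO-]/[HCOOH] = 10^(-0.671) = 0.213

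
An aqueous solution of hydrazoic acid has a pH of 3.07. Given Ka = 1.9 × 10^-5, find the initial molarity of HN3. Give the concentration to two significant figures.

C₀ = 3.9 × 10^-2 M

[H+] = 10^(-3.07) = 8.51 × 10^-4 M = x
Ka = x²/(C₀ − x) ⇒ C₀ = x + x²/Ka
C₀ = 8.51 × 10^-4 + (8.51 × 10^-4)²/(1.9 × 10^-5) = 3.90 × 10^-2 M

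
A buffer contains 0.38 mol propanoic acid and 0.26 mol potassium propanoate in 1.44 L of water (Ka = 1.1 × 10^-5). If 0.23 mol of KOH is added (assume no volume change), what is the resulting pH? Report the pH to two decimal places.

pH = 5.47

After neutralization: n(CH3CH2COOH) = 0.15 mol, n(CH3CH2COO-) = 0.49 mol.
pKa = −log(1.1 × 10^-5) = 4.959
pH = pKa + log([A⁻]/[HA]) = 4.959 + log(0.49/0.15) = 4.959 +0.514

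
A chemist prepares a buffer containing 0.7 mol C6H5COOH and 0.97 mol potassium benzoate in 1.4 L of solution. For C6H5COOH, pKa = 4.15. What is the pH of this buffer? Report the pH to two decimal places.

pH = pKa + log([A⁻]/[HA]) = 4.15 + log(0.97/0.7)
pH = 4.15 + (+0.142) = 4.29

pH = 4.29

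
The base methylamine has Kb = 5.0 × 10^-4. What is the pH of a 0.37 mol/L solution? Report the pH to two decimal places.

pH = 12.13

CH3NH2 + H2O ⇌ CH3NH3+ + OH-
Kb = [OH-]²/(0.37 − [OH-]) = 5.0 × 10^-4
Neglecting [OH-] in the denominator: [OH-] = √(5.0 × 10^-4 × 0.37) = 1.36 × 10^-2 M
pOH = 1.87, so pH = 14.00 − pOH = 12.13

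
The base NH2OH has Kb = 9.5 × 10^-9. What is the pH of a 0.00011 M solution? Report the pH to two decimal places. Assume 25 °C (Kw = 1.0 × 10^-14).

NH2OH + H2O ⇌ NH3OH+ + OH-
Kb = x²/(0.00011 − x) = 9.5 × 10^-9
Since Kb ≪ C₀, x ≈ √(Kb·C₀) = 1.02 × 10^-6 M.
pOH = −log(1.02 × 10^-6) = 5.99; pH = 14.00 − 5.99 = 8.01

pH = 8.01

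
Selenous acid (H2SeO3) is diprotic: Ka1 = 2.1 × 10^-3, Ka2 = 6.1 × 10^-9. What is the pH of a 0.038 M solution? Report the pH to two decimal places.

pH = 2.10

Since Ka1 ≫ Ka2, the first ionization dominates [H+].
Ka1 = x²/(0.038 − x) = 2.1 × 10^-3
Solving the quadratic: x = (−Ka1 + √(Ka1² + 4·Ka1·C₀))/2 = 7.94 × 10^-3 M
pH = −log(7.94 × 10^-3) = 2.10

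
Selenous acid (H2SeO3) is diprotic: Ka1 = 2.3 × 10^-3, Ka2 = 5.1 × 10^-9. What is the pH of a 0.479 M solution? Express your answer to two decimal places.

Since Ka1 ≫ Ka2, the first ionization dominates [H+].
Ka1 = x²/(0.479 − x) = 2.3 × 10^-3
Solving the quadratic: x = (−Ka1 + √(Ka1² + 4·Ka1·C₀))/2 = 3.21 × 10^-2 M
pH = −log(3.21 × 10^-2) = 1.49

pH = 1.49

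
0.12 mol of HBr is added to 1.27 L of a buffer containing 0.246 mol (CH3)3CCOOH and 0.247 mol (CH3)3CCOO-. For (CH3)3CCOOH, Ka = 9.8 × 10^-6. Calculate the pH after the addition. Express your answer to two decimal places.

After neutralization: n((CH3)3CCOOH) = 0.366 mol, n((CH3)3CCOO-) = 0.127 mol.
pKa = −log(9.8 × 10^-6) = 5.009
pH = pKa + log(n_(CH3)3CCOO-/n_(CH3)3CCOOH) = 5.009 + log(0.127/0.366) = 5.009 + (-0.460)

pH = 4.55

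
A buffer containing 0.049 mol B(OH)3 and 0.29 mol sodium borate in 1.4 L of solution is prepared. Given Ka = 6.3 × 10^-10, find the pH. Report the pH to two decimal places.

pH = 9.97

pKa = −log(6.3 × 10^-10) = 9.201
Henderson–Hasselbalch: pH = pKa + log([B(OH)4-]/[B(OH)3]) = 9.201 + log(0.29/0.049)
pH = 9.201 + (+0.772) = 9.97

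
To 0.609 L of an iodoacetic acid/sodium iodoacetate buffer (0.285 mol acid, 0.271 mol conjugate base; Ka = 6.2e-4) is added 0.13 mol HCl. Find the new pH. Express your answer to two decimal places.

Added H+ converts ICH2COO- to ICH2COOH: ICH2COOH → 0.415 mol, ICH2COO- → 0.141 mol.
pKa = −log(6.2 × 10^-4) = 3.208
pH = pKa + log([A⁻]/[HA]) = 3.208 + log(0.141/0.415) = 3.208 -0.469

pH = 2.74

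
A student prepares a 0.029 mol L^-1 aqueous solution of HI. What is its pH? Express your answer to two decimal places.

HI is a strong acid and dissociates completely, so [H+] = 0.029 M.
pH = -log(0.029) = 1.54

pH = 1.54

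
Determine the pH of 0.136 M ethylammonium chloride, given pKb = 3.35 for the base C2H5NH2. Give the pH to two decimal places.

pH = 5.76

C2H5NH3+ is the conjugate acid of the weak base C2H5NH2.
Kb = 10^(−3.35) = 4.47 × 10^-4
Ka = Kw/Kb = 1.0×10^-14 / 4.47 × 10^-4 = 2.24 × 10^-11
Ka = x²/(0.136 − x) = 2.24 × 10^-11
Assume x ≪ 0.136: x ≈ √(2.24 × 10^-11 × 0.136) = 1.75 × 10^-6 M
Check: 0.0013% ionized — well under 5%, approximation valid.
pH = −log(1.75 × 10^-6) = 5.76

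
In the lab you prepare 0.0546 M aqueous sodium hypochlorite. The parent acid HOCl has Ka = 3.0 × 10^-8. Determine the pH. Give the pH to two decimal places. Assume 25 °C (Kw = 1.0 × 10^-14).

OCl- is the conjugate base of the weak acid HOCl.
Kb = Kw/Ka = 1.0×10^-14 / 3.0 × 10^-8 = 3.33 × 10^-7
Let x = [OH-] at equilibrium. Kb = x²/(0.0546 − x).
Assume x ≪ 0.0546: x ≈ √(3.33 × 10^-7 × 0.0546) = 1.35 × 10^-4 M
pOH = −log(1.35 × 10^-4) = 3.87; pH = 14.00 − 3.87 = 10.13

pH = 10.13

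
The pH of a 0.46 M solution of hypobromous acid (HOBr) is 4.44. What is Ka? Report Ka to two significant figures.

[H+] = 10^(-4.44) = 3.63 × 10^-5 M
At equilibrium [HA] = 0.46 − 3.63 × 10^-5 = 4.60 × 10^-1 M
Ka = [H+][A-]/[HA] = (3.63 × 10^-5)² / 4.60 × 10^-1 = 2.9 × 10^-9

Ka = 2.9 × 10^-9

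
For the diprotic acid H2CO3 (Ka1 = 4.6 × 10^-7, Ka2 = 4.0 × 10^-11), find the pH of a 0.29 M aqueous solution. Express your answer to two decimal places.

pH = 3.44

Ka1 ≫ Ka2, so treat the first dissociation as the only significant source of H+.
Ka1 = x²/(0.29 − x) = 4.6 × 10^-7
x ≈ √(4.6 × 10^-7 × 0.29) = 3.65 × 10^-4 M
pH = −log(3.65 × 10^-4) = 3.44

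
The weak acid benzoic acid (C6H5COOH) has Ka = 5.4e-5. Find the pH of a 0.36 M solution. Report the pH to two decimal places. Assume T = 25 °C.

C6H5COOH ⇌ C6H5COO- + H+
Ka = x²/(0.36 − x) = 5.4 × 10^-5
Neglecting x in the denominator: x = √(5.4 × 10^-5 × 0.36) = 4.41 × 10^-3 M
pH = −log[H+] = −log(4.41 × 10^-3) = 2.36

pH = 2.36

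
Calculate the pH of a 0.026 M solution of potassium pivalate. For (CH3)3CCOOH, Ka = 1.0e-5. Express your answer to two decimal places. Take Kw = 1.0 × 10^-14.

pH = 8.71

(CH3)3CCOO- is the conjugate base of the weak acid (CH3)3CCOOH.
Kb = Kw/Ka = 1.0×10^-14 / 1.0 × 10^-5 = 1.00 × 10^-9
Kb = [OH-]²/(0.026 − [OH-]) = 1.00 × 10^-9
Since Kb ≪ C₀, [OH-] ≈ √(Kb·C₀) = 5.10 × 10^-6 M.
Check: 0.02% ionized — well under 5%, approximation valid.
pOH = 5.29, so pH = 14.00 − pOH = 8.71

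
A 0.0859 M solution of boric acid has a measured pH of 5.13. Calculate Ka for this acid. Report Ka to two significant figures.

Ka = 6.4 × 10^-10

[H+] = 10^(-5.13) = 7.41 × 10^-6 M
At equilibrium [HA] = 0.0859 − 7.41 × 10^-6 = 8.59 × 10^-2 M
Ka = [H+][A-]/[HA] = (7.41 × 10^-6)² / 8.59 × 10^-2 = 6.4 × 10^-10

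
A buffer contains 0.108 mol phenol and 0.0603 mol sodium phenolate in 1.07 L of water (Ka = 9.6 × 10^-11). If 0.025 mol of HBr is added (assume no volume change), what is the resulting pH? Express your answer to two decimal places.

After neutralization: n(C6H5OH) = 0.133 mol, n(C6H5O-) = 0.0353 mol.
pKa = −log(9.6 × 10^-11) = 10.018
pH = pKa + log(n_C6H5O-/n_C6H5OH) = 10.018 + log(0.0353/0.133) = 10.018 + (-0.576)

pH = 9.44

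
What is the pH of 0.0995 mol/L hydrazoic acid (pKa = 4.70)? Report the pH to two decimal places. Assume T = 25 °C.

pH = 2.85

HN3 ⇌ N3- + H+
Ka = 10^(−4.70) = 2.00 × 10^-5
From the ICE table, Ka = [H+]²/(0.0995 − [H+]) = 2.00 × 10^-5.
Assume [H+] ≪ 0.0995: [H+] ≈ √(2.00 × 10^-5 × 0.0995) = 1.41 × 10^-3 M
([H+]/C₀ = 1.4% < 5%, so the approximation holds.)
pH = −log[H+] = −log(1.41 × 10^-3) = 2.85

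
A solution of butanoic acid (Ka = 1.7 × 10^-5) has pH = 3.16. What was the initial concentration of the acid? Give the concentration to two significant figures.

[H+] = 10^(-3.16) = 6.92 × 10^-4 M = x
Ka = x²/(C₀ − x) ⇒ C₀ = x + x²/Ka
C₀ = 6.92 × 10^-4 + (6.92 × 10^-4)²/(1.7 × 10^-5) = 2.89 × 10^-2 M

C₀ = 2.9 × 10^-2 M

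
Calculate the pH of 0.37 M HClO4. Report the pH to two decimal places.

HClO4 is a strong acid and dissociates completely, so [H+] = 0.37 M.
pH = -log(0.37) = 0.43

pH = 0.43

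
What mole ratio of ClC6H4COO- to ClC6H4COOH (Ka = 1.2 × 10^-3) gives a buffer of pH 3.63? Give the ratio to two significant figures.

pKa = -log(1.2 × 10^-3) = 2.921
pH = pKa + log(r) ⇒ log(r) = 3.63 − 2.921 = +0.709
r = [ClC6H4COO-]/[ClC6H4COOH] = 10^(+0.709) = 5.12

ratio = 5.1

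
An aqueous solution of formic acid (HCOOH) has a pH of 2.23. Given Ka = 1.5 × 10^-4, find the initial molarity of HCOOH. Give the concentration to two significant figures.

C₀ = 2.4 × 10^-1 M

[H+] = 10^(-2.23) = 5.89 × 10^-3 M = x
Ka = x²/(C₀ − x) ⇒ C₀ = x + x²/Ka
C₀ = 5.89 × 10^-3 + (5.89 × 10^-3)²/(1.5 × 10^-4) = 2.37 × 10^-1 M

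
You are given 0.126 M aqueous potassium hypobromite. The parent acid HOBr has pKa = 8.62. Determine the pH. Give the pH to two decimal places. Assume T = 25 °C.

OBr- is the conjugate base of the weak acid HOBr.
Ka = 10^(−8.62) = 2.40 × 10^-9
Kb = Kw/Ka = 1.0×10^-14 / 2.40 × 10^-9 = 4.17 × 10^-6
Kb = x²/(0.126 − x) = 4.17 × 10^-6
Neglecting x in the denominator: x = √(4.17 × 10^-6 × 0.126) = 7.25 × 10^-4 M
Check: 0.58% ionized — well under 5%, approximation valid.
pOH = 3.14, so pH = 14.00 − pOH = 10.86

pH = 10.86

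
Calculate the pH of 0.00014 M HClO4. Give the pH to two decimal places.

pH = 3.85

HClO4 is a strong acid and dissociates completely, so [H+] = 0.00014 M.
pH = -log(0.00014) = 3.85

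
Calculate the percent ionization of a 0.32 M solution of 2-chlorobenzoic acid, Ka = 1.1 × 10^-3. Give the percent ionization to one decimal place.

ClC6H4COOH ⇌ ClC6H4COO- + H+; let x = [H+] at equilibrium.
Ka = x²/(C₀ − x); solving the quadratic gives x = 1.82 × 10^-2 M.
Fraction ionized = 1.82 × 10^-2 / 0.32 = 0.0569 → 5.7%

5.7%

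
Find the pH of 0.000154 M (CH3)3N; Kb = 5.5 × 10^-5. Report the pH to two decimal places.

(CH3)3N + H2O ⇌ (CH3)3NH+ + OH-
From the ICE table, Kb = [OH-]²/(0.000154 − [OH-]) = 5.5 × 10^-5.
Here C₀/Kb ≈ 2.8, so the small-[OH-] approximation fails. Use the quadratic:
[OH-] = (−Kb + √(Kb² + 4·Kb·C₀))/2 = 6.86 × 10^-5 M
pOH = −log(6.86 × 10^-5) = 4.16; pH = 14.00 − 4.16 = 9.84

pH = 9.84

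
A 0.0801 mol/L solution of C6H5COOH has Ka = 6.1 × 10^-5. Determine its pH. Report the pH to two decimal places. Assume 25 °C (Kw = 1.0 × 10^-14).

C6H5COOH ⇌ C6H5COO- + H+
From the ICE table, Ka = [H+]²/(0.0801 − [H+]) = 6.1 × 10^-5.
Assume [H+] ≪ 0.0801: [H+] ≈ √(6.1 × 10^-5 × 0.0801) = 2.21 × 10^-3 M
Check: 2.8% ionized — well under 5%, approximation valid.
pH = −log[H+] = −log(2.21 × 10^-3) = 2.66

pH = 2.66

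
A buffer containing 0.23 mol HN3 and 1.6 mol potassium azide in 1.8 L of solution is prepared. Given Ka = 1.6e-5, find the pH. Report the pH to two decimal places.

pKa = −log(1.6 × 10^-5) = 4.796
Using pH = pKa + log([base]/[acid]) with [base]/[acid] = 1.6/0.23:
pH = 4.796 + (+0.842) = 5.64

pH = 5.64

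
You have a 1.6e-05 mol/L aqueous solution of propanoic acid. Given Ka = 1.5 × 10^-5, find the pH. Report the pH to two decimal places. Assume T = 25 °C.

pH = 5.01

CH3CH2COOH ⇌ CH3CH2COO- + H+
Ka = [H+]²/(1.6e-05 − [H+]) = 1.5 × 10^-5
[H+] is not negligible relative to C₀; solve [H+]² + 1.5e-05·[H+] − 2.4e-10 = 0.
[H+] = (−Ka + √(Ka² + 4·Ka·C₀))/2 = 9.71 × 10^-6 M
pH = −log[H+] = −log(9.71 × 10^-6) = 5.01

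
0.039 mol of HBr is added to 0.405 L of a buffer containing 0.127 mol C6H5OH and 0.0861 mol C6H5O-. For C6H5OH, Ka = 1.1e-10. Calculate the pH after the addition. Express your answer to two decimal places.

Added H+ converts C6H5O- to C6H5OH: C6H5OH → 0.166 mol, C6H5O- → 0.0471 mol.
pKa = −log(1.1 × 10^-10) = 9.959
pH = pKa + log(n_C6H5O-/n_C6H5OH) = 9.959 + log(0.0471/0.166) = 9.959 + (-0.547)

pH = 9.41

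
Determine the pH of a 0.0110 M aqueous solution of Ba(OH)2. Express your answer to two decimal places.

pH = 12.34

Ba(OH)2 is a strong base (each formula unit releases 2 OH-); [OH-] = 0.022 M.
pOH = -log(0.022) = 1.66
pH = 14.00 - 1.66 = 12.34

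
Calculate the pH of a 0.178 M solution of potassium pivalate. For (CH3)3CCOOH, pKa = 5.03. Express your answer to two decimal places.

(CH3)3CCOO- is the conjugate base of the weak acid (CH3)3CCOOH.
Ka = 10^(−5.03) = 9.33 × 10^-6
Kb = Kw/Ka = 1.0×10^-14 / 9.33 × 10^-6 = 1.07 × 10^-9
From the ICE table, Kb = [OH-]²/(0.178 − [OH-]) = 1.07 × 10^-9.
Since Kb ≪ C₀, [OH-] ≈ √(Kb·C₀) = 1.38 × 10^-5 M.
([OH-]/C₀ = 0.0078% < 5%, so the approximation holds.)
pOH = 4.86, so pH = 14.00 − pOH = 9.14

pH = 9.14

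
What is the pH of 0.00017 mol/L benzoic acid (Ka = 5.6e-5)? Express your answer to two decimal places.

C6H5COOH ⇌ C6H5COO- + H+
Ka = x²/(0.00017 − x) = 5.6 × 10^-5
The 5% rule fails; solving x² + Ka·x − Ka·C₀ = 0 exactly:
x = (−Ka + √(Ka² + 4·Ka·C₀))/2 = 7.35 × 10^-5 M
pH = −log[H+] = −log(7.35 × 10^-5) = 4.13

pH = 4.13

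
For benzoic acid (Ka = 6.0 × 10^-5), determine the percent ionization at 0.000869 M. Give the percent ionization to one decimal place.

C6H5COOH ⇌ C6H5COO- + H+; let x = [H+] at equilibrium.
Solve x² + 6e-05x − 5.21e-08 = 0 → x = 2.00 × 10^-4 M
% ionization = x/C₀ × 100% = 2.00 × 10^-4/0.000869 × 100% = 23.0%

23.0%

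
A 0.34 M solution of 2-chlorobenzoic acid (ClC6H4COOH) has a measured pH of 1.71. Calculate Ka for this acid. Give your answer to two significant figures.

Ka = 1.2 × 10^-3

[H+] = 10^(-1.71) = 1.95 × 10^-2 M
At equilibrium [HA] = 0.34 − 1.95 × 10^-2 = 3.21 × 10^-1 M
Ka = [H+][A-]/[HA] = (1.95 × 10^-2)² / 3.21 × 10^-1 = 1.2 × 10^-3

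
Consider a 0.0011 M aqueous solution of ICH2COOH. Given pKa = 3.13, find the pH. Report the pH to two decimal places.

ICH2COOH ⇌ ICH2COO- + H+
Ka = 10^(−3.13) = 7.41 × 10^-4
From the ICE table, Ka = x²/(0.0011 − x) = 7.41 × 10^-4.
The 5% rule fails; solving x² + Ka·x − Ka·C₀ = 0 exactly:
x = [−0.000741 + √(0.000741² + 3.26e-06)]/2 = 6.05 × 10^-4 M
pH = −log[H+] = −log(6.05 × 10^-4) = 3.22

pH = 3.22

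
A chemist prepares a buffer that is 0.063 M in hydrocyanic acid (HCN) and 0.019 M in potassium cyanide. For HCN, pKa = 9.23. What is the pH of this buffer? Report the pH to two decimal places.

Using pH = pKa + log([base]/[acid]) with [base]/[acid] = 0.019/0.063:
pH = 9.23 + (-0.521) = 8.71

pH = 8.71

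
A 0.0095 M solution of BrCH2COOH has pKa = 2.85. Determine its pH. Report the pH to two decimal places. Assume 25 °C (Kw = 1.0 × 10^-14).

BrCH2COOH ⇌ BrCH2COO- + H+
Ka = 10^(−2.85) = 1.41 × 10^-3
From the ICE table, Ka = [H+]²/(0.0095 − [H+]) = 1.41 × 10^-3.
Here C₀/Ka ≈ 6.74, so the small-[H+] approximation fails. Use the quadratic:
[H+] = (−Ka + √(Ka² + 4·Ka·C₀))/2 = 3.02 × 10^-3 M
pH = −log(3.02 × 10^-3) = 2.52

pH = 2.52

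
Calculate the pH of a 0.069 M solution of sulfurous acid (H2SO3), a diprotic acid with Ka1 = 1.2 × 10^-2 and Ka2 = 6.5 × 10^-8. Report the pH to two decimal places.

pH = 1.63

Since Ka1 ≫ Ka2, the first ionization dominates [H+].
Ka1 = x²/(0.069 − x) = 1.2 × 10^-2
Solving the quadratic: x = (−Ka1 + √(Ka1² + 4·Ka1·C₀))/2 = 2.34 × 10^-2 M
pH = −log(2.34 × 10^-2) = 1.63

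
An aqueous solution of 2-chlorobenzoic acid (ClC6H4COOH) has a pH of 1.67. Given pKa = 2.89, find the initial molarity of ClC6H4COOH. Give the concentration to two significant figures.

C₀ = 3.8 × 10^-1 M

[H+] = 10^(-1.67) = 2.14 × 10^-2 M = x
Ka = 10^(−2.89) = 1.29 × 10^-3
Ka = x²/(C₀ − x) ⇒ C₀ = x + x²/Ka
C₀ = 2.14 × 10^-2 + (2.14 × 10^-2)²/(1.29 × 10^-3) = 3.76 × 10^-1 M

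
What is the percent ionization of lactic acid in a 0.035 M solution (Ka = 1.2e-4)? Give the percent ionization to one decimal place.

5.7%

CH3CH(OH)COOH ⇌ CH3CH(OH)COO- + H+; let x = [H+] at equilibrium.
Solve x² + 0.00012x − 4.2e-06 = 0 → x = 1.99 × 10^-3 M
% ionization = x/C₀ × 100% = 1.99 × 10^-3/0.035 × 100% = 5.7%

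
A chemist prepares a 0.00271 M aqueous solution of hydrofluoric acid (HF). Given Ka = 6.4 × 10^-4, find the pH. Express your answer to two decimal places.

pH = 2.98

HF ⇌ F- + H+
Let x = [H+] at equilibrium. Ka = x²/(0.00271 − x).
The 5% rule fails; solving x² + Ka·x − Ka·C₀ = 0 exactly:
x = (−Ka + √(Ka² + 4·Ka·C₀))/2 = 1.04 × 10^-3 M
pH = −log[H+] = −log(1.04 × 10^-3) = 2.98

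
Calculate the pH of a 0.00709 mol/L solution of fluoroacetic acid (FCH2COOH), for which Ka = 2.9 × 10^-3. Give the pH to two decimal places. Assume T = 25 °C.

pH = 2.48

FCH2COOH ⇌ FCH2COO- + H+
From the ICE table, Ka = [H+]²/(0.00709 − [H+]) = 2.9 × 10^-3.
[H+] is not negligible relative to C₀; solve [H+]² + 0.0029·[H+] − 2.06e-05 = 0.
[H+] = [−0.0029 + √(0.0029² + 8.22e-05)]/2 = 3.31 × 10^-3 M
pH = −log(3.31 × 10^-3) = 2.48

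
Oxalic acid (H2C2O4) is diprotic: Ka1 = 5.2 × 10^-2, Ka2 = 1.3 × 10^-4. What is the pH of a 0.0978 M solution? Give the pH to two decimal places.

Since Ka1 ≫ Ka2, the first ionization dominates [H+].
Ka1 = x²/(0.0978 − x) = 5.2 × 10^-2
Solving the quadratic: x = (−Ka1 + √(Ka1² + 4·Ka1·C₀))/2 = 4.99 × 10^-2 M
pH = −log(4.99 × 10^-2) = 1.30

pH = 1.30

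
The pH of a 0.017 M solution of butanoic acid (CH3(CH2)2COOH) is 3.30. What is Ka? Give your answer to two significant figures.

[H+] = 10^(-3.30) = 5.01 × 10^-4 M
At equilibrium [HA] = 0.017 − 5.01 × 10^-4 = 1.65 × 10^-2 M
Ka = [H+][A-]/[HA] = (5.01 × 10^-4)² / 1.65 × 10^-2 = 1.5 × 10^-5

Ka = 1.5 × 10^-5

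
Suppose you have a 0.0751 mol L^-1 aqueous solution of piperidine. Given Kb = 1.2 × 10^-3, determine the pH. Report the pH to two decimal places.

pH = 11.95

C5H10NH + H2O ⇌ C5H10NH2+ + OH-
From the ICE table, Kb = [OH-]²/(0.0751 − [OH-]) = 1.2 × 10^-3.
Here C₀/Kb ≈ 62.6, so the small-[OH-] approximation fails. Use the quadratic:
[OH-] = [−0.0012 + √(0.0012² + 0.00036)]/2 = 8.91 × 10^-3 M
pOH = −log(8.91 × 10^-3) = 2.05; pH = 14.00 − 2.05 = 11.95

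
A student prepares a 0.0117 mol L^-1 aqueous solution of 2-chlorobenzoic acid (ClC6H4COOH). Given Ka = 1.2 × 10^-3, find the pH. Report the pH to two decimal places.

ClC6H4COOH ⇌ ClC6H4COO- + H+
Let x = [H+] at equilibrium. Ka = x²/(0.0117 − x).
The 5% rule fails; solving x² + Ka·x − Ka·C₀ = 0 exactly:
x = (−Ka + √(Ka² + 4·Ka·C₀))/2 = 3.19 × 10^-3 M
pH = −log(3.19 × 10^-3) = 2.50

pH = 2.50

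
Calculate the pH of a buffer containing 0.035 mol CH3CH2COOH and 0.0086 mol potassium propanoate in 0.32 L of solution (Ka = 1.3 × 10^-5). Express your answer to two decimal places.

pH = 4.28

pKa = −log(1.3 × 10^-5) = 4.886
Using pH = pKa + log([base]/[acid]) with [base]/[acid] = 0.0086/0.035:
pH = 4.886 + (-0.610) = 4.28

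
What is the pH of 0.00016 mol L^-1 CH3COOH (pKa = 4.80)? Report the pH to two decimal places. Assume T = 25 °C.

CH3COOH ⇌ CH3COO- + H+
Ka = 10^(−4.80) = 1.58 × 10^-5
From the ICE table, Ka = [H+]²/(0.00016 − [H+]) = 1.58 × 10^-5.
The 5% rule fails; solving [H+]² + Ka·[H+] − Ka·C₀ = 0 exactly:
[H+] = [−1.58e-05 + √(1.58e-05² + 1.01e-08)]/2 = 4.30 × 10^-5 M
pH = −log(4.30 × 10^-5) = 4.37

pH = 4.37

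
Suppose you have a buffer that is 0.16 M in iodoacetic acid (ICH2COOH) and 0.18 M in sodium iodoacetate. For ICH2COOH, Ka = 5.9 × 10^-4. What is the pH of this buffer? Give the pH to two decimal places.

pH = 3.28

pKa = −log(5.9 × 10^-4) = 3.229
Henderson–Hasselbalch: pH = pKa + log([ICH2COO-]/[ICH2COOH]) = 3.229 + log(0.18/0.16)
pH = 3.229 + (+0.051) = 3.28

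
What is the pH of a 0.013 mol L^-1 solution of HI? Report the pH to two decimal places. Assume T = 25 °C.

HI is a strong acid and dissociates completely, so [H+] = 0.013 M.
pH = -log(0.013) = 1.89

pH = 1.89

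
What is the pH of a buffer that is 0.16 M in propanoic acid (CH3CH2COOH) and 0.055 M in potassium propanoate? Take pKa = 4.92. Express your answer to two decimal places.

pH = 4.46

Using pH = pKa + log([base]/[acid]) with [base]/[acid] = 0.055/0.16:
pH = 4.92 + (-0.464) = 4.46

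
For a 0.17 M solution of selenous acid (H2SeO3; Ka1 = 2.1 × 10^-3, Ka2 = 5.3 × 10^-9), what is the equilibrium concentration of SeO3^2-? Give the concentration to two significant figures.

5.3 × 10^-9 M

First ionization gives [H+] ≈ [HSeO3-] = 1.79 × 10^-2 M.
Second step: Ka2 = [H+][SeO3^2-]/[HSeO3-] ≈ [SeO3^2-] (since [H+] ≈ [HSeO3-]).
So [SeO3^2-] ≈ Ka2.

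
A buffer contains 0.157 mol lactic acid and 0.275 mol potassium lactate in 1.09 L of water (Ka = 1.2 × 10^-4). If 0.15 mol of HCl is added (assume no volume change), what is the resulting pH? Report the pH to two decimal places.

pH = 3.53

After neutralization: n(CH3CH(OH)COOH) = 0.307 mol, n(CH3CH(OH)COO-) = 0.125 mol.
pKa = −log(1.2 × 10^-4) = 3.921
Henderson–Hasselbalch with mole ratio 0.125/0.307: pH = 3.921 + (-0.390)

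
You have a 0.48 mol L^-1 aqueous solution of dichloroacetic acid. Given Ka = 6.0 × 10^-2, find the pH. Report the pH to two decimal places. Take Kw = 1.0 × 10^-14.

Cl2CHCOOH ⇌ Cl2CHCOO- + H+
From the ICE table, Ka = x²/(0.48 − x) = 6.0 × 10^-2.
The 5% rule fails; solving x² + Ka·x − Ka·C₀ = 0 exactly:
x = [−0.06 + √(0.06² + 0.115)]/2 = 1.42 × 10^-1 M
pH = −log[H+] = −log(1.42 × 10^-1) = 0.85

pH = 0.85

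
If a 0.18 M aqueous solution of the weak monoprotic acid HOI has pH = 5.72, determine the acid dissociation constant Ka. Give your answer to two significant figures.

[H+] = 10^(-5.72) = 1.91 × 10^-6 M
At equilibrium [HA] = 0.18 − 1.91 × 10^-6 = 1.80 × 10^-1 M
Ka = [H+][A-]/[HA] = (1.91 × 10^-6)² / 1.80 × 10^-1 = 2.0 × 10^-11

Ka = 2.0 × 10^-11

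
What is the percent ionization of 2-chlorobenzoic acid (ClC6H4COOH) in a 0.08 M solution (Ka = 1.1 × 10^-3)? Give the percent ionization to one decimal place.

11.1%

ClC6H4COOH ⇌ ClC6H4COO- + H+; let x = [H+] at equilibrium.
Ka = x²/(C₀ − x); solving the quadratic gives x = 8.85 × 10^-3 M.
% ionization = x/C₀ × 100% = 8.85 × 10^-3/0.08 × 100% = 11.1%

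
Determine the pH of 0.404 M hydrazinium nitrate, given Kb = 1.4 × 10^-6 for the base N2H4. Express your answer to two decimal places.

pH = 4.27

N2H5+ is the conjugate acid of the weak base N2H4.
Ka = Kw/Kb = 1.0×10^-14 / 1.4 × 10^-6 = 7.14 × 10^-9
Ka = [H+]²/(0.404 − [H+]) = 7.14 × 10^-9
Assume [H+] ≪ 0.404: [H+] ≈ √(7.14 × 10^-9 × 0.404) = 5.37 × 10^-5 M
([H+]/C₀ = 0.013% < 5%, so the approximation holds.)
pH = −log(5.37 × 10^-5) = 4.27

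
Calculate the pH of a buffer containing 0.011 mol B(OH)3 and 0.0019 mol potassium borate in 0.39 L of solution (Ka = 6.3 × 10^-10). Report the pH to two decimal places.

pKa = −log(6.3 × 10^-10) = 9.201
Using pH = pKa + log([base]/[acid]) with [base]/[acid] = 0.0019/0.011:
pH = 9.201 + (-0.763) = 8.44

pH = 8.44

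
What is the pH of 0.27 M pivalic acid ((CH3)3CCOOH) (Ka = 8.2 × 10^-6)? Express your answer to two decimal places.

(CH3)3CCOOH ⇌ (CH3)3CCOO- + H+
From the ICE table, Ka = [H+]²/(0.27 − [H+]) = 8.2 × 10^-6.
Assume [H+] ≪ 0.27: [H+] ≈ √(8.2 × 10^-6 × 0.27) = 1.49 × 10^-3 M
pH = −log[H+] = −log(1.49 × 10^-3) = 2.83

pH = 2.83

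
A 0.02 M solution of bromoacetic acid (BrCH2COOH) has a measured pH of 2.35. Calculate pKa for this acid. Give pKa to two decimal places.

[H+] = 10^(-2.35) = 4.47 × 10^-3 M
At equilibrium [HA] = 0.02 − 4.47 × 10^-3 = 1.55 × 10^-2 M
Ka = [H+][A-]/[HA] = (4.47 × 10^-3)² / 1.55 × 10^-2 = 1.29 × 10^-3
pKa = -log(1.29 × 10^-3) = 2.89

pKa = 2.89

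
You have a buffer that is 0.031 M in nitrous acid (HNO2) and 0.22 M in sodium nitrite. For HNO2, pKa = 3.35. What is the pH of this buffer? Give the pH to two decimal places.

Using pH = pKa + log([base]/[acid]) with [base]/[acid] = 0.22/0.031:
pH = 3.35 + (+0.851) = 4.20

pH = 4.20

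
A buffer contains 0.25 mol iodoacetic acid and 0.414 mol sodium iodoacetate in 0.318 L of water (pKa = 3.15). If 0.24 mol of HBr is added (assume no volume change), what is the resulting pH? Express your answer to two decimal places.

Added H+ converts ICH2COO- to ICH2COOH: ICH2COOH → 0.49 mol, ICH2COO- → 0.174 mol.
pH = pKa + log(n_ICH2COO-/n_ICH2COOH) = 3.15 + log(0.174/0.49) = 3.15 + (-0.450)

pH = 2.70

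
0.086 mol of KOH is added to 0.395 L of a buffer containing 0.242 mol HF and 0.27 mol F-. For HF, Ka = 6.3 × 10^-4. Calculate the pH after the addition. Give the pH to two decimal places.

pH = 3.56

OH- converts HF to F-: HF → 0.156 mol, F- → 0.356 mol.
pKa = −log(6.3 × 10^-4) = 3.201
Henderson–Hasselbalch with mole ratio 0.356/0.156: pH = 3.201 + (+0.358)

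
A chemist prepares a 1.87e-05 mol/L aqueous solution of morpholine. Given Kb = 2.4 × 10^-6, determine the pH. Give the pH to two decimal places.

pH = 8.75

C4H8ONH + H2O ⇌ C4H8ONH2+ + OH-
From the ICE table, Kb = [OH-]²/(1.87e-05 − [OH-]) = 2.4 × 10^-6.
[OH-] is not negligible relative to C₀; solve [OH-]² + 2.4e-06·[OH-] − 4.49e-11 = 0.
[OH-] = [−2.4e-06 + √(2.4e-06² + 1.8e-10)]/2 = 5.61 × 10^-6 M
pOH = 5.25, so pH = 14.00 − pOH = 8.75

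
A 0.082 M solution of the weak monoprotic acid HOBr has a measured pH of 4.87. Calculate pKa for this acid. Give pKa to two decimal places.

pKa = 8.65

[H+] = 10^(-4.87) = 1.35 × 10^-5 M
At equilibrium [HA] = 0.082 − 1.35 × 10^-5 = 8.20 × 10^-2 M
Ka = [H+][A-]/[HA] = (1.35 × 10^-5)² / 8.20 × 10^-2 = 2.22 × 10^-9
pKa = -log(2.22 × 10^-9) = 8.65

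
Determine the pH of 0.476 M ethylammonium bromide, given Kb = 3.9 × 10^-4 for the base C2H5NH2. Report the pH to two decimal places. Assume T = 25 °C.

pH = 5.46

C2H5NH3+ is the conjugate acid of the weak base C2H5NH2.
Ka = Kw/Kb = 1.0×10^-14 / 3.9 × 10^-4 = 2.56 × 10^-11
From the ICE table, Ka = [H+]²/(0.476 − [H+]) = 2.56 × 10^-11.
Since Ka ≪ C₀, [H+] ≈ √(Ka·C₀) = 3.49 × 10^-6 M.
Check: 0.00073% ionized — well under 5%, approximation valid.
pH = −log[H+] = −log(3.49 × 10^-6) = 5.46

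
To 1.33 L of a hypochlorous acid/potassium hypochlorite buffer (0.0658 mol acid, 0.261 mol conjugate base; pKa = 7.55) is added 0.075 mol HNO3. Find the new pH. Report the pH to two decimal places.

Added H+ converts OCl- to HOCl: HOCl → 0.141 mol, OCl- → 0.186 mol.
pH = pKa + log([A⁻]/[HA]) = 7.55 + log(0.186/0.141) = 7.55 +0.120

pH = 7.67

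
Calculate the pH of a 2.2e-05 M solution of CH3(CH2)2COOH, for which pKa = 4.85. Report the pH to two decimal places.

CH3(CH2)2COOH ⇌ CH3(CH2)2COO- + H+
Ka = 10^(−4.85) = 1.41 × 10^-5
Ka = x²/(2.2e-05 − x) = 1.41 × 10^-5
Here C₀/Ka ≈ 1.56, so the small-x approximation fails. Use the quadratic:
x = [−1.41e-05 + √(1.41e-05² + 1.24e-09)]/2 = 1.19 × 10^-5 M
pH = −log(1.19 × 10^-5) = 4.92

pH = 4.92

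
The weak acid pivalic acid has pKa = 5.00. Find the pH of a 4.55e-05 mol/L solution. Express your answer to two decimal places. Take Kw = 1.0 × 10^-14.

(CH3)3CCOOH ⇌ (CH3)3CCOO- + H+
Ka = 10^(−5.00) = 1.00 × 10^-5
Ka = x²/(4.55e-05 − x) = 1.00 × 10^-5
The 5% rule fails; solving x² + Ka·x − Ka·C₀ = 0 exactly:
x = [−1e-05 + √(1e-05² + 1.82e-09)]/2 = 1.69 × 10^-5 M
pH = −log(1.69 × 10^-5) = 4.77

pH = 4.77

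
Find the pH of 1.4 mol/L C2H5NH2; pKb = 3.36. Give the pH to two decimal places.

C2H5NH2 + H2O ⇌ C2H5NH3+ + OH-
Kb = 10^(−3.36) = 4.37 × 10^-4
Kb = x²/(1.4 − x) = 4.37 × 10^-4
Assume x ≪ 1.4: x ≈ √(4.37 × 10^-4 × 1.4) = 2.47 × 10^-2 M
pOH = 1.61, so pH = 14.00 − pOH = 12.39

pH = 12.39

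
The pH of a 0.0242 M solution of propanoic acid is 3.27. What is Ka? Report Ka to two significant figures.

[H+] = 10^(-3.27) = 5.37 × 10^-4 M
At equilibrium [HA] = 0.0242 − 5.37 × 10^-4 = 2.37 × 10^-2 M
Ka = [H+][A-]/[HA] = (5.37 × 10^-4)² / 2.37 × 10^-2 = 1.2 × 10^-5

Ka = 1.2 × 10^-5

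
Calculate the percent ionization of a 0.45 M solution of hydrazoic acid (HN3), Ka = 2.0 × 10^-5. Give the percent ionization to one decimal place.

HN3 ⇌ N3- + H+; let x = [H+] at equilibrium.
x ≈ √(Ka·C₀) = √(2.0 × 10^-5 × 0.45) = 3.00 × 10^-3 M
Fraction ionized = 3.00 × 10^-3 / 0.45 = 0.0067 → 0.7%

0.7%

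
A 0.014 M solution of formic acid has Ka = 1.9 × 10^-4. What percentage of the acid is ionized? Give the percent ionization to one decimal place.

11.0%

HCOOH ⇌ HCOO- + H+; let x = [H+] at equilibrium.
Ka = x²/(C₀ − x); solving the quadratic gives x = 1.54 × 10^-3 M.
Fraction ionized = 1.54 × 10^-3 / 0.014 = 0.1100 → 11.0%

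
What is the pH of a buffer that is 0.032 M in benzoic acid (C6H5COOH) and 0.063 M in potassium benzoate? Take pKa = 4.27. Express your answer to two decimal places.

pH = 4.56

Henderson–Hasselbalch: pH = pKa + log([C6H5COO-]/[C6H5COOH]) = 4.27 + log(0.063/0.032)
pH = 4.27 + (+0.294) = 4.56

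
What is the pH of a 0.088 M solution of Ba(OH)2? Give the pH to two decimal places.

Ba(OH)2 is a strong base (each formula unit releases 2 OH-); [OH-] = 0.176 M.
pOH = -log(0.176) = 0.75
pH = 14.00 - 0.75 = 13.25

pH = 13.25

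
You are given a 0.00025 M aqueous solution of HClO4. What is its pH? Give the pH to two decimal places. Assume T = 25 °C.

pH = 3.60

HClO4 is a strong acid and dissociates completely, so [H+] = 0.00025 M.
pH = -log(0.00025) = 3.60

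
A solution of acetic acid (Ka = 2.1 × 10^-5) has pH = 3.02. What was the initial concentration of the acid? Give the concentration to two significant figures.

[H+] = 10^(-3.02) = 9.55 × 10^-4 M = x
Ka = x²/(C₀ − x) ⇒ C₀ = x + x²/Ka
C₀ = 9.55 × 10^-4 + (9.55 × 10^-4)²/(2.1 × 10^-5) = 4.44 × 10^-2 M

C₀ = 4.4 × 10^-2 M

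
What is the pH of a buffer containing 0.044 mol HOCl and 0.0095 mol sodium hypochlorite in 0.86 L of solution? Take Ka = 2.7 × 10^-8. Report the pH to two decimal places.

pH = 6.90

pKa = −log(2.7 × 10^-8) = 7.569
pH = pKa + log([A⁻]/[HA]) = 7.569 + log(0.0095/0.044)
pH = 7.569 + (-0.666) = 6.90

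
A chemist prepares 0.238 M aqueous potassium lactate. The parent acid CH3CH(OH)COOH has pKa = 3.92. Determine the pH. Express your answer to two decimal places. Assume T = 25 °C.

pH = 8.65

CH3CH(OH)COO- is the conjugate base of the weak acid CH3CH(OH)COOH.
Ka = 10^(−3.92) = 1.20 × 10^-4
Kb = Kw/Ka = 1.0×10^-14 / 1.20 × 10^-4 = 8.33 × 10^-11
Let x = [OH-] at equilibrium. Kb = x²/(0.238 − x).
Neglecting x in the denominator: x = √(8.33 × 10^-11 × 0.238) = 4.45 × 10^-6 M
(x/C₀ = 0.0019% < 5%, so the approximation holds.)
pOH = −log(4.45 × 10^-6) = 5.35; pH = 14.00 − 5.35 = 8.65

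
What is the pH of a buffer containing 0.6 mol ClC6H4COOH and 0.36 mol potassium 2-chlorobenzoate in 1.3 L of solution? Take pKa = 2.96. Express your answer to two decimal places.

pH = 2.74

Using pH = pKa + log([base]/[acid]) with [base]/[acid] = 0.36/0.6:
pH = 2.96 + (-0.222) = 2.74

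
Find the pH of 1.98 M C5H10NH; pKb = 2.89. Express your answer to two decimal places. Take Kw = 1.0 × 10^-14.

C5H10NH + H2O ⇌ C5H10NH2+ + OH-
Kb = 10^(−2.89) = 1.29 × 10^-3
Kb = [OH-]²/(1.98 − [OH-]) = 1.29 × 10^-3
Since Kb ≪ C₀, [OH-] ≈ √(Kb·C₀) = 5.05 × 10^-2 M.
([OH-]/C₀ = 2.6% < 5%, so the approximation holds.)
pOH = −log(5.05 × 10^-2) = 1.30; pH = 14.00 − 1.30 = 12.70

pH = 12.70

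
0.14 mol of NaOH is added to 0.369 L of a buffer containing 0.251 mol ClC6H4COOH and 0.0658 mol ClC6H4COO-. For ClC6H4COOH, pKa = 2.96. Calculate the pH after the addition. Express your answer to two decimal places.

After neutralization: n(ClC6H4COOH) = 0.111 mol, n(ClC6H4COO-) = 0.206 mol.
pH = pKa + log(n_ClC6H4COO-/n_ClC6H4COOH) = 2.96 + log(0.206/0.111) = 2.96 + (+0.269)

pH = 3.23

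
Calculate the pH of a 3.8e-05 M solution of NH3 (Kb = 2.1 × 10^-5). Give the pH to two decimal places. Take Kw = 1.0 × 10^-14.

NH3 + H2O ⇌ NH4+ + OH-
From the ICE table, Kb = [OH-]²/(3.8e-05 − [OH-]) = 2.1 × 10^-5.
Here C₀/Kb ≈ 1.81, so the small-[OH-] approximation fails. Use the quadratic:
[OH-] = [−2.1e-05 + √(2.1e-05² + 3.19e-09)]/2 = 1.96 × 10^-5 M
pOH = 4.71, so pH = 14.00 − pOH = 9.29

pH = 9.29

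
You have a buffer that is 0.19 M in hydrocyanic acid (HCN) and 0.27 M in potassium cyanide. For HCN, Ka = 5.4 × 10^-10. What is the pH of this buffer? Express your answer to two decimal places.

pKa = −log(5.4 × 10^-10) = 9.268
Henderson–Hasselbalch: pH = pKa + log([CN-]/[HCN]) = 9.268 + log(0.27/0.19)
pH = 9.268 + (+0.153) = 9.42

pH = 9.42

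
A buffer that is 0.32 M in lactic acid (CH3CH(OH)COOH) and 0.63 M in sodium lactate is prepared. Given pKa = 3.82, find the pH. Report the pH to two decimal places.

pH = 4.11

Using pH = pKa + log([base]/[acid]) with [base]/[acid] = 0.63/0.32:
pH = 3.82 + (+0.294) = 4.11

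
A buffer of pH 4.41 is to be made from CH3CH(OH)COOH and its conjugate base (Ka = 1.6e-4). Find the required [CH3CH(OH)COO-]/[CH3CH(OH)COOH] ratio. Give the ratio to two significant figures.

ratio = 4.1

pKa = -log(1.6 × 10^-4) = 3.796
pH = pKa + log(r) ⇒ log(r) = 4.41 − 3.796 = +0.614
r = [CH3CH(OH)COO-]/[CH3CH(OH)COOH] = 10^(+0.614) = 4.11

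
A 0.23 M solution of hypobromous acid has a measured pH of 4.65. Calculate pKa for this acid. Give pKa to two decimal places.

pKa = 8.66

[H+] = 10^(-4.65) = 2.24 × 10^-5 M
At equilibrium [HA] = 0.23 − 2.24 × 10^-5 = 2.30 × 10^-1 M
Ka = [H+][A-]/[HA] = (2.24 × 10^-5)² / 2.30 × 10^-1 = 2.18 × 10^-9
pKa = -log(2.18 × 10^-9) = 8.66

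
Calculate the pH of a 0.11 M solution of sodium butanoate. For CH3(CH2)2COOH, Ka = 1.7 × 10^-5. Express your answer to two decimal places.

CH3(CH2)2COO- is the conjugate base of the weak acid CH3(CH2)2COOH.
Kb = Kw/Ka = 1.0×10^-14 / 1.7 × 10^-5 = 5.88 × 10^-10
From the ICE table, Kb = [OH-]²/(0.11 − [OH-]) = 5.88 × 10^-10.
Since Kb ≪ C₀, [OH-] ≈ √(Kb·C₀) = 8.04 × 10^-6 M.
([OH-]/C₀ = 0.0073% < 5%, so the approximation holds.)
pOH = 5.09, so pH = 14.00 − pOH = 8.91

pH = 8.91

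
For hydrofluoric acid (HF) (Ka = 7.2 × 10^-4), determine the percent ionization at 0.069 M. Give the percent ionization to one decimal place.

HF ⇌ F- + H+; let x = [H+] at equilibrium.
Ka = x²/(C₀ − x); solving the quadratic gives x = 6.70 × 10^-3 M.
% ionization = x/C₀ × 100% = 6.70 × 10^-3/0.069 × 100% = 9.7%

9.7%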